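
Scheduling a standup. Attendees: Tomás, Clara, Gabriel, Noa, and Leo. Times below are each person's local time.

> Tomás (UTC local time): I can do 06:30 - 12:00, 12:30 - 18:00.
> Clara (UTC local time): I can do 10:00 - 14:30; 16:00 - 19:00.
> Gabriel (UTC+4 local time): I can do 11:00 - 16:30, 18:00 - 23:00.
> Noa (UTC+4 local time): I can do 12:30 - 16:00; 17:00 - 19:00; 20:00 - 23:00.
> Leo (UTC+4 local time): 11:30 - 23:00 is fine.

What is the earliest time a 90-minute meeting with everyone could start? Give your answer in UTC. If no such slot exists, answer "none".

Tomás in UTC: 06:30-12:00, 12:30-18:00.
Clara in UTC: 10:00-14:30, 16:00-19:00.
Gabriel in UTC: 07:00-12:30, 14:00-19:00 (subtract 4h to convert from UTC+4).
Noa in UTC: 08:30-12:00, 13:00-15:00, 16:00-19:00 (subtract 4h to convert from UTC+4).
Leo in UTC: 07:30-19:00 (subtract 4h to convert from UTC+4).
Tomás ∩ Clara: 10:00-12:00, 12:30-14:30, 16:00-18:00.
Tomás ∩ Clara ∩ Gabriel: 10:00-12:00, 14:00-14:30, 16:00-18:00.
Tomás ∩ Clara ∩ Gabriel ∩ Noa: 10:00-12:00, 14:00-14:30, 16:00-18:00.
Tomás ∩ Clara ∩ Gabriel ∩ Noa ∩ Leo: 10:00-12:00, 14:00-14:30, 16:00-18:00.
The first common window of at least 90 minutes is 10:00-12:00, so the earliest start is 10:00.

10:00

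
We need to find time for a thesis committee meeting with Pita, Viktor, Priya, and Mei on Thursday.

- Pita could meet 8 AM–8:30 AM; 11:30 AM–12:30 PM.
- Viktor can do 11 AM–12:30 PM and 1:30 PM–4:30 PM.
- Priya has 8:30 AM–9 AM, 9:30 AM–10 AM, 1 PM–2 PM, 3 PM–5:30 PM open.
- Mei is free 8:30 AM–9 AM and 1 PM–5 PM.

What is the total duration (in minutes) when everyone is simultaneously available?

Pita ∩ Viktor: 11:30-12:30.
Pita ∩ Viktor ∩ Priya: ∅.
Pita ∩ Viktor ∩ Priya ∩ Mei: ∅.
There is no time when everyone is free.
There is no common window, so the total is 0 minutes.

0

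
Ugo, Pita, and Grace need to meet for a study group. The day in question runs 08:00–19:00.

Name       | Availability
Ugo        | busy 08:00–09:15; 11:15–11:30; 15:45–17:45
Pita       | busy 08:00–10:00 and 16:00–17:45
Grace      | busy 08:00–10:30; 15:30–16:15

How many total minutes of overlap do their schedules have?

360

Ugo free: 09:15-11:15, 11:30-15:45, 17:45-19:00 (invert busy blocks within the working day).
Pita free: 10:00-16:00, 17:45-19:00 (invert busy blocks within the working day).
Grace free: 10:30-15:30, 16:15-19:00 (invert busy blocks within the working day).
Ugo ∩ Pita: 10:00-11:15, 11:30-15:45, 17:45-19:00.
Ugo ∩ Pita ∩ Grace: 10:30-11:15, 11:30-15:30, 17:45-19:00.
Summing the common windows: 45 + 240 + 75 = 360 minutes.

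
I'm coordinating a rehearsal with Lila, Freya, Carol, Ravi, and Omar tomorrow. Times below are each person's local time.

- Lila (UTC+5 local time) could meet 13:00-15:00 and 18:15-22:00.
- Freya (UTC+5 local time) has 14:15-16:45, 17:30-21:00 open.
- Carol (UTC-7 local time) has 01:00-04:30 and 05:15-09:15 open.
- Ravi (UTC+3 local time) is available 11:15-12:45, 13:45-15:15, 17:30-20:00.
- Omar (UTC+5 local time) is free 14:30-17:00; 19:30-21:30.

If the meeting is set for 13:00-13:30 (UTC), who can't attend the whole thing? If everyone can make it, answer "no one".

Lila in UTC: 08:00-10:00, 13:15-17:00 (subtract 5h to convert from UTC+5).
Freya in UTC: 09:15-11:45, 12:30-16:00 (subtract 5h to convert from UTC+5).
Carol in UTC: 08:00-11:30, 12:15-16:15 (add 7h to convert from UTC-7).
Ravi in UTC: 08:15-09:45, 10:45-12:15, 14:30-17:00 (subtract 3h to convert from UTC+3).
Omar in UTC: 09:30-12:00, 14:30-16:30 (subtract 5h to convert from UTC+5).
Lila: not fully free for 13:00-13:30. Freya: free for 13:00-13:30. Carol: free for 13:00-13:30. Ravi: not fully free for 13:00-13:30. Omar: not fully free for 13:00-13:30.

Lila, Omar, Ravi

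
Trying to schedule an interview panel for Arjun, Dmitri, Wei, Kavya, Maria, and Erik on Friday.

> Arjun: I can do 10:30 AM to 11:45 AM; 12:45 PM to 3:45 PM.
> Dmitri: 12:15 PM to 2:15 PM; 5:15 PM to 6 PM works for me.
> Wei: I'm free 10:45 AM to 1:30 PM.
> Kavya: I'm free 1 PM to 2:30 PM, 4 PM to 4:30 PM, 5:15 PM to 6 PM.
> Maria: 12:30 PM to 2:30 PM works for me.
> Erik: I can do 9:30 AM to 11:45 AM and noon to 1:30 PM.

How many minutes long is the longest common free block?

Arjun ∩ Dmitri: 12:45-14:15.
Arjun ∩ Dmitri ∩ Wei: 12:45-13:30.
Arjun ∩ Dmitri ∩ Wei ∩ Kavya: 13:00-13:30.
Arjun ∩ Dmitri ∩ Wei ∩ Kavya ∩ Maria: 13:00-13:30.
Arjun ∩ Dmitri ∩ Wei ∩ Kavya ∩ Maria ∩ Erik: 13:00-13:30.
The longest is 13:00-13:30 at 30 minutes.

30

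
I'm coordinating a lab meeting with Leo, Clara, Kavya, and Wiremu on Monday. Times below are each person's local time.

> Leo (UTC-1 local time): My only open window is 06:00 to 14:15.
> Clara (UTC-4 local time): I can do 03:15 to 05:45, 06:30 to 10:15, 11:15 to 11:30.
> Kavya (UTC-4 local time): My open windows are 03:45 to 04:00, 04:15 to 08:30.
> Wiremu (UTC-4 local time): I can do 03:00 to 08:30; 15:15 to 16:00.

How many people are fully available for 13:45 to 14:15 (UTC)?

2

Leo in UTC: 07:00-15:15 (add 1h to convert from UTC-1).
Clara in UTC: 07:15-09:45, 10:30-14:15, 15:15-15:30 (add 4h to convert from UTC-4).
Kavya in UTC: 07:45-08:00, 08:15-12:30 (add 4h to convert from UTC-4).
Wiremu in UTC: 07:00-12:30, 19:15-20:00 (add 4h to convert from UTC-4).
Leo and Clara can make the full 13:45-14:15 slot — that's 2.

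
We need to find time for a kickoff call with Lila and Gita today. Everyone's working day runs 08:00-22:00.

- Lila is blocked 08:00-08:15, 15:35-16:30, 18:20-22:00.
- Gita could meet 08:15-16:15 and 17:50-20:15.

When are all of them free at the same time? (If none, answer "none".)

Lila free: 08:15-15:35, 16:30-18:20 (invert busy blocks within the working day).
Gita free: 08:15-16:15, 17:50-20:15.
Lila ∩ Gita: 08:15-15:35, 17:50-18:20.

08:15-15:35, 17:50-18:20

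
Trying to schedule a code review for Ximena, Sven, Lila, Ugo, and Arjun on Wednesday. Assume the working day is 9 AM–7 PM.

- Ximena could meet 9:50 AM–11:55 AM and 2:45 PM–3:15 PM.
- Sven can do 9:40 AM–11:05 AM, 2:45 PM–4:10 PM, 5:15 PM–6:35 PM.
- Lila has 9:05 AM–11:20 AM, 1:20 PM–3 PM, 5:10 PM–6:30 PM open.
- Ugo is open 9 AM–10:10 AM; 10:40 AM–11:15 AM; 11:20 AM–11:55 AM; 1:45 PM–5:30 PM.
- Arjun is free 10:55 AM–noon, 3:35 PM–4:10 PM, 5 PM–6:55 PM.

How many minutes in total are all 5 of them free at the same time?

10

Ximena ∩ Sven: 09:50-11:05, 14:45-15:15.
Ximena ∩ Sven ∩ Lila: 09:50-11:05, 14:45-15:00.
Ximena ∩ Sven ∩ Lila ∩ Ugo: 09:50-10:10, 10:40-11:05, 14:45-15:00.
Ximena ∩ Sven ∩ Lila ∩ Ugo ∩ Arjun: 10:55-11:05.
That's a single block of 10 minutes.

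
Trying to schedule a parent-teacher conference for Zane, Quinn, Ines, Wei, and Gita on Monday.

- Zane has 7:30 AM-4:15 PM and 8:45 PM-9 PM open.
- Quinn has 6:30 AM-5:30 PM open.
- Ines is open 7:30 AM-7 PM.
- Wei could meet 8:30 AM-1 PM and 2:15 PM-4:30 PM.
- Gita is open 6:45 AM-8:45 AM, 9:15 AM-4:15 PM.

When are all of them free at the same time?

08:30-08:45, 09:15-13:00, 14:15-16:15

Zane ∩ Quinn: 07:30-16:15.
Zane ∩ Quinn ∩ Ines: 07:30-16:15.
Zane ∩ Quinn ∩ Ines ∩ Wei: 08:30-13:00, 14:15-16:15.
Zane ∩ Quinn ∩ Ines ∩ Wei ∩ Gita: 08:30-08:45, 09:15-13:00, 14:15-16:15.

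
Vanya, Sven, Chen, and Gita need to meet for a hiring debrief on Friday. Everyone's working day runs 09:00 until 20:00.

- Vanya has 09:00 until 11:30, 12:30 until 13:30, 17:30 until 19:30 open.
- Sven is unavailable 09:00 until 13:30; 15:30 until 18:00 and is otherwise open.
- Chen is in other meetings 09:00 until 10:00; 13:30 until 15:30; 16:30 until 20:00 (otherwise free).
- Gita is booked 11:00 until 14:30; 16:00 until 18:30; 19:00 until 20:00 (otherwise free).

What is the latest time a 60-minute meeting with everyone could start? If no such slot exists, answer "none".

none

Vanya free: 09:00-11:30, 12:30-13:30, 17:30-19:30.
Sven free: 13:30-15:30, 18:00-20:00 (invert busy blocks within the working day).
Chen free: 10:00-13:30, 15:30-16:30 (invert busy blocks within the working day).
Gita free: 09:00-11:00, 14:30-16:00, 18:30-19:00 (invert busy blocks within the working day).
Vanya ∩ Sven: 18:00-19:30.
Vanya ∩ Sven ∩ Chen: ∅.
Vanya ∩ Sven ∩ Chen ∩ Gita: ∅.
There is no time when everyone is free.
No common window is at least 60 minutes long.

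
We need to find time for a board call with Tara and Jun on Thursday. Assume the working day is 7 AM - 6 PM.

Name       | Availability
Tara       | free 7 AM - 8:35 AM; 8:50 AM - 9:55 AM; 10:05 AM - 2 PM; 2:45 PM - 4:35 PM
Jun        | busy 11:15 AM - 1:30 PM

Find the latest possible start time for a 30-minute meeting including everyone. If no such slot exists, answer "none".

16:05

Tara free: 07:00-08:35, 08:50-09:55, 10:05-14:00, 14:45-16:35.
Jun free: 07:00-11:15, 13:30-18:00 (invert busy blocks within the working day).
Tara ∩ Jun: 07:00-08:35, 08:50-09:55, 10:05-11:15, 13:30-14:00, 14:45-16:35.
The last common window of at least 30 minutes is 14:45-16:35; a 30-minute meeting can start as late as 16:05 and still end by 16:35.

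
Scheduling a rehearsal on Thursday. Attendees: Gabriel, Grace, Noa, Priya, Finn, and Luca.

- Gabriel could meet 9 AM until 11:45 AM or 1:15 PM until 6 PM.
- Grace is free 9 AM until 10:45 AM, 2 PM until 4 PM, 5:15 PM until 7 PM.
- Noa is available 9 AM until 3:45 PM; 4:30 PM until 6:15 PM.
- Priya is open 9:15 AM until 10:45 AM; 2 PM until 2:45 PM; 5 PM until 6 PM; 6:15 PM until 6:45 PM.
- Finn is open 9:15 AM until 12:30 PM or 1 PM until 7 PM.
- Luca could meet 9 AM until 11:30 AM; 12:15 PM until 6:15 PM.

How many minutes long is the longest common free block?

90

Gabriel ∩ Grace: 09:00-10:45, 14:00-16:00, 17:15-18:00.
Gabriel ∩ Grace ∩ Noa: 09:00-10:45, 14:00-15:45, 17:15-18:00.
Gabriel ∩ Grace ∩ Noa ∩ Priya: 09:15-10:45, 14:00-14:45, 17:15-18:00.
Gabriel ∩ Grace ∩ Noa ∩ Priya ∩ Finn: 09:15-10:45, 14:00-14:45, 17:15-18:00.
Gabriel ∩ Grace ∩ Noa ∩ Priya ∩ Finn ∩ Luca: 09:15-10:45, 14:00-14:45, 17:15-18:00.
So the common availability across everyone is 09:15-10:45, 14:00-14:45, 17:15-18:00.
The longest is 09:15-10:45 at 90 minutes.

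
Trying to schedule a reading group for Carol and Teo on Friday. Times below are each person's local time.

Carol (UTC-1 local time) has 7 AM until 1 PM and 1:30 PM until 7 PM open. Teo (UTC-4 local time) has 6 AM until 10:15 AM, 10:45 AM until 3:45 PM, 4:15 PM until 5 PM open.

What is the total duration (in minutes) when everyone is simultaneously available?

540

Carol in UTC: 08:00-14:00, 14:30-20:00 (add 1h to convert from UTC-1).
Teo in UTC: 10:00-14:15, 14:45-19:45, 20:15-21:00 (add 4h to convert from UTC-4).
Carol ∩ Teo: 10:00-14:00, 14:45-19:45.
So the common availability across everyone is 10:00-14:00, 14:45-19:45.
Summing the common windows: 240 + 300 = 540 minutes.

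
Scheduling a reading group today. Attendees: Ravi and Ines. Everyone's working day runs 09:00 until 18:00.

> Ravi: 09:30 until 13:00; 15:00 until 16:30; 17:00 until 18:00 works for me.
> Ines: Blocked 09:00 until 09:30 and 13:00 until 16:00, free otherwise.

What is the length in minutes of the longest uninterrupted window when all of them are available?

Ravi free: 09:30-13:00, 15:00-16:30, 17:00-18:00.
Ines free: 09:30-13:00, 16:00-18:00 (invert busy blocks within the working day).
Ravi ∩ Ines: 09:30-13:00, 16:00-16:30, 17:00-18:00.
Those are the intersection windows.
The longest is 09:30-13:00 at 210 minutes.

210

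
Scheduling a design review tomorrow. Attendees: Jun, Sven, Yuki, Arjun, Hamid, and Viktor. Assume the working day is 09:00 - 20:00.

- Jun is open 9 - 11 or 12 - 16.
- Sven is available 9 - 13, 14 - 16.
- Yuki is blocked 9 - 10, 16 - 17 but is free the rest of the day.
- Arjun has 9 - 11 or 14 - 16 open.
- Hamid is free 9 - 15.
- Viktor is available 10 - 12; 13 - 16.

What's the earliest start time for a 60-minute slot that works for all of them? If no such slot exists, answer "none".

10:00

Jun free: 09:00-11:00, 12:00-16:00.
Sven free: 09:00-13:00, 14:00-16:00.
Yuki free: 10:00-16:00, 17:00-20:00 (invert busy blocks within the working day).
Arjun free: 09:00-11:00, 14:00-16:00.
Hamid free: 09:00-15:00.
Viktor free: 10:00-12:00, 13:00-16:00.
Jun ∩ Sven: 09:00-11:00, 12:00-13:00, 14:00-16:00.
Jun ∩ Sven ∩ Yuki: 10:00-11:00, 12:00-13:00, 14:00-16:00.
Jun ∩ Sven ∩ Yuki ∩ Arjun: 10:00-11:00, 14:00-16:00.
Jun ∩ Sven ∩ Yuki ∩ Arjun ∩ Hamid: 10:00-11:00, 14:00-15:00.
Jun ∩ Sven ∩ Yuki ∩ Arjun ∩ Hamid ∩ Viktor: 10:00-11:00, 14:00-15:00.
So the common availability across everyone is 10:00-11:00, 14:00-15:00.
The first common window of at least 60 minutes is 10:00-11:00, so the earliest start is 10:00.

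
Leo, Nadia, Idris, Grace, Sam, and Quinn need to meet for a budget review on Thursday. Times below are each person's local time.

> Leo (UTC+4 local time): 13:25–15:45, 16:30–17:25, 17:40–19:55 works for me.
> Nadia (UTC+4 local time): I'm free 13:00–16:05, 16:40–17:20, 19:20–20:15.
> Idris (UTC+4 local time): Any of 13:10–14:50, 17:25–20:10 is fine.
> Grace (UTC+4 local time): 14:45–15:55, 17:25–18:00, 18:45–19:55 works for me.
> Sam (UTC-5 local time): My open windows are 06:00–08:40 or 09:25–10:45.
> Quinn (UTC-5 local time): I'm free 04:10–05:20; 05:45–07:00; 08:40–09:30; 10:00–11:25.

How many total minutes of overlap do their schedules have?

Leo in UTC: 09:25-11:45, 12:30-13:25, 13:40-15:55 (subtract 4h to convert from UTC+4).
Nadia in UTC: 09:00-12:05, 12:40-13:20, 15:20-16:15 (subtract 4h to convert from UTC+4).
Idris in UTC: 09:10-10:50, 13:25-16:10 (subtract 4h to convert from UTC+4).
Grace in UTC: 10:45-11:55, 13:25-14:00, 14:45-15:55 (subtract 4h to convert from UTC+4).
Sam in UTC: 11:00-13:40, 14:25-15:45 (add 5h to convert from UTC-5).
Quinn in UTC: 09:10-10:20, 10:45-12:00, 13:40-14:30, 15:00-16:25 (add 5h to convert from UTC-5).
Leo ∩ Nadia: 09:25-11:45, 12:40-13:20, 15:20-15:55.
Leo ∩ Nadia ∩ Idris: 09:25-10:50, 15:20-15:55.
Leo ∩ Nadia ∩ Idris ∩ Grace: 10:45-10:50, 15:20-15:55.
Leo ∩ Nadia ∩ Idris ∩ Grace ∩ Sam: 15:20-15:45.
Leo ∩ Nadia ∩ Idris ∩ Grace ∩ Sam ∩ Quinn: 15:20-15:45.
Those are the intersection windows.
That's a single block of 25 minutes.

25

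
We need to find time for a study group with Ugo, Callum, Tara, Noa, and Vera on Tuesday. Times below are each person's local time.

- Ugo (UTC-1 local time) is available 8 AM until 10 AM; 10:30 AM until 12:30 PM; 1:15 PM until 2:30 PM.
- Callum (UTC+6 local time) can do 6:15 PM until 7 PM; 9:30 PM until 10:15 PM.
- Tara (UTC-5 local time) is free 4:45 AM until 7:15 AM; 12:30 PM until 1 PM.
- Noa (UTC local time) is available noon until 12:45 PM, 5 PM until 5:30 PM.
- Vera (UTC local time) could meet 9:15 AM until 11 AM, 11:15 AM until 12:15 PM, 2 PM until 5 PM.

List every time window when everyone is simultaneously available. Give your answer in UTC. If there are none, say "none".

none

Ugo in UTC: 09:00-11:00, 11:30-13:30, 14:15-15:30 (add 1h to convert from UTC-1).
Callum in UTC: 12:15-13:00, 15:30-16:15 (subtract 6h to convert from UTC+6).
Tara in UTC: 09:45-12:15, 17:30-18:00 (add 5h to convert from UTC-5).
Noa in UTC: 12:00-12:45, 17:00-17:30.
Vera in UTC: 09:15-11:00, 11:15-12:15, 14:00-17:00.
Ugo ∩ Callum: 12:15-13:00.
Ugo ∩ Callum ∩ Tara: ∅.
Ugo ∩ Callum ∩ Tara ∩ Noa: ∅.
Ugo ∩ Callum ∩ Tara ∩ Noa ∩ Vera: ∅.
There is no time when everyone is free.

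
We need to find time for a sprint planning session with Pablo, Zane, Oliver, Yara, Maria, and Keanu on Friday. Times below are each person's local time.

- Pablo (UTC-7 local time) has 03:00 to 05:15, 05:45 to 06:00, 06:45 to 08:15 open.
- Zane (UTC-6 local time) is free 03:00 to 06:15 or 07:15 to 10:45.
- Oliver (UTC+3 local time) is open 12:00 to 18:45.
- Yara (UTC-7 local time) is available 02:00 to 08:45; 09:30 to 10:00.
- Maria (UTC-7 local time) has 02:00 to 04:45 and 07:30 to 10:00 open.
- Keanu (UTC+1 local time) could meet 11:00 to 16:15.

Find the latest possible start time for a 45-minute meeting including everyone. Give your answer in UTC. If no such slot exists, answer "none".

14:30

Pablo in UTC: 10:00-12:15, 12:45-13:00, 13:45-15:15 (add 7h to convert from UTC-7).
Zane in UTC: 09:00-12:15, 13:15-16:45 (add 6h to convert from UTC-6).
Oliver in UTC: 09:00-15:45 (subtract 3h to convert from UTC+3).
Yara in UTC: 09:00-15:45, 16:30-17:00 (add 7h to convert from UTC-7).
Maria in UTC: 09:00-11:45, 14:30-17:00 (add 7h to convert from UTC-7).
Keanu in UTC: 10:00-15:15 (subtract 1h to convert from UTC+1).
Pablo ∩ Zane: 10:00-12:15, 13:45-15:15.
Pablo ∩ Zane ∩ Oliver: 10:00-12:15, 13:45-15:15.
Pablo ∩ Zane ∩ Oliver ∩ Yara: 10:00-12:15, 13:45-15:15.
Pablo ∩ Zane ∩ Oliver ∩ Yara ∩ Maria: 10:00-11:45, 14:30-15:15.
Pablo ∩ Zane ∩ Oliver ∩ Yara ∩ Maria ∩ Keanu: 10:00-11:45, 14:30-15:15.
The last common window of at least 45 minutes is 14:30-15:15; a 45-minute meeting can start as late as 14:30 and still end by 15:15.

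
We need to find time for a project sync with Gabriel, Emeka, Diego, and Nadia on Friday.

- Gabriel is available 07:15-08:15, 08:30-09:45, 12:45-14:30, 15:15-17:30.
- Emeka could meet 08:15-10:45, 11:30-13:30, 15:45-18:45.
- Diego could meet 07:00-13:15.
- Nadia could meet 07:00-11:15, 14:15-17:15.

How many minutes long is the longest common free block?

75

Gabriel ∩ Emeka: 08:30-09:45, 12:45-13:30, 15:45-17:30.
Gabriel ∩ Emeka ∩ Diego: 08:30-09:45, 12:45-13:15.
Gabriel ∩ Emeka ∩ Diego ∩ Nadia: 08:30-09:45.
So the common availability across everyone is 08:30-09:45.
The longest is 08:30-09:45 at 75 minutes.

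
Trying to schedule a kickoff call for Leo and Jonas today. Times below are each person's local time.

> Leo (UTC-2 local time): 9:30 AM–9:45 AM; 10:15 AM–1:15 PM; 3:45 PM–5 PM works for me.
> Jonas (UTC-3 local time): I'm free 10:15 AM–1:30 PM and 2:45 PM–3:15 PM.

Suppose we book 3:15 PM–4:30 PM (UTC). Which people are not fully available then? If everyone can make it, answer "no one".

Leo

Leo in UTC: 11:30-11:45, 12:15-15:15, 17:45-19:00 (add 2h to convert from UTC-2).
Jonas in UTC: 13:15-16:30, 17:45-18:15 (add 3h to convert from UTC-3).
Leo: not fully free for 15:15-16:30. Jonas: free for 15:15-16:30.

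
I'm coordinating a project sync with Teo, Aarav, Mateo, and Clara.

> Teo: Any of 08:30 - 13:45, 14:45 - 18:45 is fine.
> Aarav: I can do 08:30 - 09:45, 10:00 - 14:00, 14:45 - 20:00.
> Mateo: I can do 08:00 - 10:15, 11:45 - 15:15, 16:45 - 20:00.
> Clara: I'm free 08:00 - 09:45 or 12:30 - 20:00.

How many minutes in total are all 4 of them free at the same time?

Teo ∩ Aarav: 08:30-09:45, 10:00-13:45, 14:45-18:45.
Teo ∩ Aarav ∩ Mateo: 08:30-09:45, 10:00-10:15, 11:45-13:45, 14:45-15:15, 16:45-18:45.
Teo ∩ Aarav ∩ Mateo ∩ Clara: 08:30-09:45, 12:30-13:45, 14:45-15:15, 16:45-18:45.
Those are the intersection windows.
Summing the common windows: 75 + 75 + 30 + 120 = 300 minutes.

300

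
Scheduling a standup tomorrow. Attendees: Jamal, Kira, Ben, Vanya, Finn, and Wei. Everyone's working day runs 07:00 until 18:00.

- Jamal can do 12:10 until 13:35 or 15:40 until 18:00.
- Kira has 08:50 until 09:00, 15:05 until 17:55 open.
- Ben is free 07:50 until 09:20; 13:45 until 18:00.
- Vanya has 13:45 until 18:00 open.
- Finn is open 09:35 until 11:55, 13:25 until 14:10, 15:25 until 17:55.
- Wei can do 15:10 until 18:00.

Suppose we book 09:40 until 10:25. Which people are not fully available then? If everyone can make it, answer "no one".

Jamal: not fully free for 09:40-10:25. Kira: not fully free for 09:40-10:25. Ben: not fully free for 09:40-10:25. Vanya: not fully free for 09:40-10:25. Finn: free for 09:40-10:25. Wei: not fully free for 09:40-10:25.

Ben, Jamal, Kira, Vanya, Wei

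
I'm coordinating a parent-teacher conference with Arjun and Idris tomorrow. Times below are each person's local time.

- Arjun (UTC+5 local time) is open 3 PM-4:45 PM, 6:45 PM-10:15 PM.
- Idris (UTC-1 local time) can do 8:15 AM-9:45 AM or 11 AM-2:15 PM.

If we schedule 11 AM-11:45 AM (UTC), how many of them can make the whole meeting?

Arjun in UTC: 10:00-11:45, 13:45-17:15 (subtract 5h to convert from UTC+5).
Idris in UTC: 09:15-10:45, 12:00-15:15 (add 1h to convert from UTC-1).
Arjun can make the full 11:00-11:45 slot — that's 1.

1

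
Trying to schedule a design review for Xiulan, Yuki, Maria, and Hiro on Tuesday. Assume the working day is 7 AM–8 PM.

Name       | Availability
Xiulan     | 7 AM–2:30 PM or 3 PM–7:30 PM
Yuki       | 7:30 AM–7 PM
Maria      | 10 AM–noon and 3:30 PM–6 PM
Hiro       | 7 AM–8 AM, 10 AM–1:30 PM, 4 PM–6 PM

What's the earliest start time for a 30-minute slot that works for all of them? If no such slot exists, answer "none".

10:00

Xiulan ∩ Yuki: 07:30-14:30, 15:00-19:00.
Xiulan ∩ Yuki ∩ Maria: 10:00-12:00, 15:30-18:00.
Xiulan ∩ Yuki ∩ Maria ∩ Hiro: 10:00-12:00, 16:00-18:00.
The first common window of at least 30 minutes is 10:00-12:00, so the earliest start is 10:00.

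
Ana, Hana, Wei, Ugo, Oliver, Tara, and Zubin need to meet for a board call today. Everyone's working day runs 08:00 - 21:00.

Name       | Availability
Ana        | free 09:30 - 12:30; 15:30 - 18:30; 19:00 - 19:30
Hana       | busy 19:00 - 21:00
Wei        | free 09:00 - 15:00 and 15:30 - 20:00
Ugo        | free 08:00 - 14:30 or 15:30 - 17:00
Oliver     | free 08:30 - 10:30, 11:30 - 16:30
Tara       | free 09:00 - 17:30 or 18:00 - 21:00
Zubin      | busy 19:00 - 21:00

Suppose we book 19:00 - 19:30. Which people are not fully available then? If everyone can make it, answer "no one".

Hana, Oliver, Ugo, Zubin

Ana free: 09:30-12:30, 15:30-18:30, 19:00-19:30.
Hana free: 08:00-19:00 (invert busy blocks within the working day).
Wei free: 09:00-15:00, 15:30-20:00.
Ugo free: 08:00-14:30, 15:30-17:00.
Oliver free: 08:30-10:30, 11:30-16:30.
Tara free: 09:00-17:30, 18:00-21:00.
Zubin free: 08:00-19:00 (invert busy blocks within the working day).
Ana: free for 19:00-19:30. Hana: not fully free for 19:00-19:30. Wei: free for 19:00-19:30. Ugo: not fully free for 19:00-19:30. Oliver: not fully free for 19:00-19:30. Tara: free for 19:00-19:30. Zubin: not fully free for 19:00-19:30.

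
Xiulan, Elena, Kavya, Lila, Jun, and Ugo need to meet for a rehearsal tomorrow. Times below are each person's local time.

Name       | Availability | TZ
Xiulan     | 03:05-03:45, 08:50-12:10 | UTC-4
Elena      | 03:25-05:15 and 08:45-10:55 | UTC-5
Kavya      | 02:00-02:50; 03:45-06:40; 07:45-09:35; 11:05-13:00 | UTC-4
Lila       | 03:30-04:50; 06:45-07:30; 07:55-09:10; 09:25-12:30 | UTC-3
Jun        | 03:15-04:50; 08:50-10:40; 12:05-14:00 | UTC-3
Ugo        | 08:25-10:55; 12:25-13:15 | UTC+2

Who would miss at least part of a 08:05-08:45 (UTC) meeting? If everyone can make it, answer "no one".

Elena, Jun, Lila, Xiulan

Xiulan in UTC: 07:05-07:45, 12:50-16:10 (add 4h to convert from UTC-4).
Elena in UTC: 08:25-10:15, 13:45-15:55 (add 5h to convert from UTC-5).
Kavya in UTC: 06:00-06:50, 07:45-10:40, 11:45-13:35, 15:05-17:00 (add 4h to convert from UTC-4).
Lila in UTC: 06:30-07:50, 09:45-10:30, 10:55-12:10, 12:25-15:30 (add 3h to convert from UTC-3).
Jun in UTC: 06:15-07:50, 11:50-13:40, 15:05-17:00 (add 3h to convert from UTC-3).
Ugo in UTC: 06:25-08:55, 10:25-11:15 (subtract 2h to convert from UTC+2).
Xiulan: not fully free for 08:05-08:45. Elena: not fully free for 08:05-08:45. Kavya: free for 08:05-08:45. Lila: not fully free for 08:05-08:45. Jun: not fully free for 08:05-08:45. Ugo: free for 08:05-08:45.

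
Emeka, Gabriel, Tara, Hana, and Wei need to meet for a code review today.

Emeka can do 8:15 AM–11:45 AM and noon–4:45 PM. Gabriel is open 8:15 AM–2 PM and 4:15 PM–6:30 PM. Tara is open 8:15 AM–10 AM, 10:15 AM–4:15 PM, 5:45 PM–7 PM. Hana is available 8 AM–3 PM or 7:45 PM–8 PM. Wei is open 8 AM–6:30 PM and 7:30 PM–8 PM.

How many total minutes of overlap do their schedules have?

Emeka ∩ Gabriel: 08:15-11:45, 12:00-14:00, 16:15-16:45.
Emeka ∩ Gabriel ∩ Tara: 08:15-10:00, 10:15-11:45, 12:00-14:00.
Emeka ∩ Gabriel ∩ Tara ∩ Hana: 08:15-10:00, 10:15-11:45, 12:00-14:00.
Emeka ∩ Gabriel ∩ Tara ∩ Hana ∩ Wei: 08:15-10:00, 10:15-11:45, 12:00-14:00.
Summing the common windows: 105 + 90 + 120 = 315 minutes.

315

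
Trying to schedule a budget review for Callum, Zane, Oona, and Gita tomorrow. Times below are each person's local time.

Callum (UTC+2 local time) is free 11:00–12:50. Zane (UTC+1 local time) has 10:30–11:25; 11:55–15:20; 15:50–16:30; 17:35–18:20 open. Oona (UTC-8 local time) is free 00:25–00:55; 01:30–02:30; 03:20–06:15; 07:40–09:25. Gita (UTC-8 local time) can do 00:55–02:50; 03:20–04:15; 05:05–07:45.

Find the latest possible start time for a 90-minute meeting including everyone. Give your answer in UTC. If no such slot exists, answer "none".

none

Callum in UTC: 09:00-10:50 (subtract 2h to convert from UTC+2).
Zane in UTC: 09:30-10:25, 10:55-14:20, 14:50-15:30, 16:35-17:20 (subtract 1h to convert from UTC+1).
Oona in UTC: 08:25-08:55, 09:30-10:30, 11:20-14:15, 15:40-17:25 (add 8h to convert from UTC-8).
Gita in UTC: 08:55-10:50, 11:20-12:15, 13:05-15:45 (add 8h to convert from UTC-8).
Callum ∩ Zane: 09:30-10:25.
Callum ∩ Zane ∩ Oona: 09:30-10:25.
Callum ∩ Zane ∩ Oona ∩ Gita: 09:30-10:25.
Those are the intersection windows.
No common window is at least 90 minutes long.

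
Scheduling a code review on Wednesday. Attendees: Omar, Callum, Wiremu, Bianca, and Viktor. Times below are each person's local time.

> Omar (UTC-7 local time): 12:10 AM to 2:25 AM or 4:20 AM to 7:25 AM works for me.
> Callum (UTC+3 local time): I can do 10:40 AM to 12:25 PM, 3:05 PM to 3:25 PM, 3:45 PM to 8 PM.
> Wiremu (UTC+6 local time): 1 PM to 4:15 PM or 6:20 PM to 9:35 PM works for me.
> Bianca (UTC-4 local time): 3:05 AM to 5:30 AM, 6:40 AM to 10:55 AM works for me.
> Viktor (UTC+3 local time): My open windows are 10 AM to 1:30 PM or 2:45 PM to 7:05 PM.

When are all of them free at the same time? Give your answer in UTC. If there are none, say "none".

Omar in UTC: 07:10-09:25, 11:20-14:25 (add 7h to convert from UTC-7).
Callum in UTC: 07:40-09:25, 12:05-12:25, 12:45-17:00 (subtract 3h to convert from UTC+3).
Wiremu in UTC: 07:00-10:15, 12:20-15:35 (subtract 6h to convert from UTC+6).
Bianca in UTC: 07:05-09:30, 10:40-14:55 (add 4h to convert from UTC-4).
Viktor in UTC: 07:00-10:30, 11:45-16:05 (subtract 3h to convert from UTC+3).
Omar ∩ Callum: 07:40-09:25, 12:05-12:25, 12:45-14:25.
Omar ∩ Callum ∩ Wiremu: 07:40-09:25, 12:20-12:25, 12:45-14:25.
Omar ∩ Callum ∩ Wiremu ∩ Bianca: 07:40-09:25, 12:20-12:25, 12:45-14:25.
Omar ∩ Callum ∩ Wiremu ∩ Bianca ∩ Viktor: 07:40-09:25, 12:20-12:25, 12:45-14:25.

07:40-09:25, 12:20-12:25, 12:45-14:25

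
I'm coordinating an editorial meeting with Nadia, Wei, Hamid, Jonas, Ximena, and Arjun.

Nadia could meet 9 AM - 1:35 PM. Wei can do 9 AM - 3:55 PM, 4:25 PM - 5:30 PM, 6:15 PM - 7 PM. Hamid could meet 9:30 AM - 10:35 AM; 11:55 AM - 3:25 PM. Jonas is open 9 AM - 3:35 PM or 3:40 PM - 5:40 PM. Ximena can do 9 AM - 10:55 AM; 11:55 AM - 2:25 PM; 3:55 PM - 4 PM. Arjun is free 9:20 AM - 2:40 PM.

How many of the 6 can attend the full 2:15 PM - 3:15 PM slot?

3

Wei, Hamid, and Jonas can make the full 14:15-15:15 slot — that's 3.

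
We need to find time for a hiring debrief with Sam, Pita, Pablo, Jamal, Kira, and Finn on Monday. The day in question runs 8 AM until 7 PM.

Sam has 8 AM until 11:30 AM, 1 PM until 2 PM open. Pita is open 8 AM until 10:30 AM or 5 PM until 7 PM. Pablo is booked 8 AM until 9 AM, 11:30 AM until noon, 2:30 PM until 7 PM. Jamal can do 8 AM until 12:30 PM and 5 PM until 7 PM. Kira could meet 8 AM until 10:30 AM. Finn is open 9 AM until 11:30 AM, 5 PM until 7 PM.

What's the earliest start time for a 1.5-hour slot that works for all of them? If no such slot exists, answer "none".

Sam free: 08:00-11:30, 13:00-14:00.
Pita free: 08:00-10:30, 17:00-19:00.
Pablo free: 09:00-11:30, 12:00-14:30 (invert busy blocks within the working day).
Jamal free: 08:00-12:30, 17:00-19:00.
Kira free: 08:00-10:30.
Finn free: 09:00-11:30, 17:00-19:00.
Sam ∩ Pita: 08:00-10:30.
Sam ∩ Pita ∩ Pablo: 09:00-10:30.
Sam ∩ Pita ∩ Pablo ∩ Jamal: 09:00-10:30.
Sam ∩ Pita ∩ Pablo ∩ Jamal ∩ Kira: 09:00-10:30.
Sam ∩ Pita ∩ Pablo ∩ Jamal ∩ Kira ∩ Finn: 09:00-10:30.
So the common availability across everyone is 09:00-10:30.
The first common window of at least 90 minutes is 09:00-10:30, so the earliest start is 09:00.

09:00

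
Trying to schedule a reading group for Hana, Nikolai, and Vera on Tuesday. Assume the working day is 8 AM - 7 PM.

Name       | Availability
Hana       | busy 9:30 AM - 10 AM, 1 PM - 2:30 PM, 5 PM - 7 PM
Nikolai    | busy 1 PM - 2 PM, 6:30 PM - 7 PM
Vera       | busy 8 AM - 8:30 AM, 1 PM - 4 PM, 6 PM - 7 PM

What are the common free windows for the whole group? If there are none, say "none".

08:30-09:30, 10:00-13:00, 16:00-17:00

Hana free: 08:00-09:30, 10:00-13:00, 14:30-17:00 (invert busy blocks within the working day).
Nikolai free: 08:00-13:00, 14:00-18:30 (invert busy blocks within the working day).
Vera free: 08:30-13:00, 16:00-18:00 (invert busy blocks within the working day).
Hana ∩ Nikolai: 08:00-09:30, 10:00-13:00, 14:30-17:00.
Hana ∩ Nikolai ∩ Vera: 08:30-09:30, 10:00-13:00, 16:00-17:00.
Those are the intersection windows.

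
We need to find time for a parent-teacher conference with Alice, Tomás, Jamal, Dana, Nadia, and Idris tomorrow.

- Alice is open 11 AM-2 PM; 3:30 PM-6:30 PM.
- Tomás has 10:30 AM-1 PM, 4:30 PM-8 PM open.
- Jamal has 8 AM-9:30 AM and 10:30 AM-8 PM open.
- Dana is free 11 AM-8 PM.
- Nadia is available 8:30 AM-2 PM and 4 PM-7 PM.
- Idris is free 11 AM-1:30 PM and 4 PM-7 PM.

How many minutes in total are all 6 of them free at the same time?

240

Alice ∩ Tomás: 11:00-13:00, 16:30-18:30.
Alice ∩ Tomás ∩ Jamal: 11:00-13:00, 16:30-18:30.
Alice ∩ Tomás ∩ Jamal ∩ Dana: 11:00-13:00, 16:30-18:30.
Alice ∩ Tomás ∩ Jamal ∩ Dana ∩ Nadia: 11:00-13:00, 16:30-18:30.
Alice ∩ Tomás ∩ Jamal ∩ Dana ∩ Nadia ∩ Idris: 11:00-13:00, 16:30-18:30.
Summing the common windows: 120 + 120 = 240 minutes.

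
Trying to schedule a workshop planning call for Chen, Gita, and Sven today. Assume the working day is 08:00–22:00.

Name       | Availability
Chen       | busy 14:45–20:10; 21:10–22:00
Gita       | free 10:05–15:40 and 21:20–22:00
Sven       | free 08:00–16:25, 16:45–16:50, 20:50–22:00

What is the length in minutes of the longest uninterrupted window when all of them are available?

280

Chen free: 08:00-14:45, 20:10-21:10 (invert busy blocks within the working day).
Gita free: 10:05-15:40, 21:20-22:00.
Sven free: 08:00-16:25, 16:45-16:50, 20:50-22:00.
Chen ∩ Gita: 10:05-14:45.
Chen ∩ Gita ∩ Sven: 10:05-14:45.
The longest is 10:05-14:45 at 280 minutes.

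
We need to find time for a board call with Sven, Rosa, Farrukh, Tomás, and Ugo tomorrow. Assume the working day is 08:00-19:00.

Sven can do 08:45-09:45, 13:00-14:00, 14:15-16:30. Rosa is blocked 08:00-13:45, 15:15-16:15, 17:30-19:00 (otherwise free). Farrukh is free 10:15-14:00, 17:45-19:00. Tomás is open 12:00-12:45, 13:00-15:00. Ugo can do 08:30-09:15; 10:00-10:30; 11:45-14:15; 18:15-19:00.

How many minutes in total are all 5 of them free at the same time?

15

Sven free: 08:45-09:45, 13:00-14:00, 14:15-16:30.
Rosa free: 13:45-15:15, 16:15-17:30 (invert busy blocks within the working day).
Farrukh free: 10:15-14:00, 17:45-19:00.
Tomás free: 12:00-12:45, 13:00-15:00.
Ugo free: 08:30-09:15, 10:00-10:30, 11:45-14:15, 18:15-19:00.
Sven ∩ Rosa: 13:45-14:00, 14:15-15:15, 16:15-16:30.
Sven ∩ Rosa ∩ Farrukh: 13:45-14:00.
Sven ∩ Rosa ∩ Farrukh ∩ Tomás: 13:45-14:00.
Sven ∩ Rosa ∩ Farrukh ∩ Tomás ∩ Ugo: 13:45-14:00.
That's a single block of 15 minutes.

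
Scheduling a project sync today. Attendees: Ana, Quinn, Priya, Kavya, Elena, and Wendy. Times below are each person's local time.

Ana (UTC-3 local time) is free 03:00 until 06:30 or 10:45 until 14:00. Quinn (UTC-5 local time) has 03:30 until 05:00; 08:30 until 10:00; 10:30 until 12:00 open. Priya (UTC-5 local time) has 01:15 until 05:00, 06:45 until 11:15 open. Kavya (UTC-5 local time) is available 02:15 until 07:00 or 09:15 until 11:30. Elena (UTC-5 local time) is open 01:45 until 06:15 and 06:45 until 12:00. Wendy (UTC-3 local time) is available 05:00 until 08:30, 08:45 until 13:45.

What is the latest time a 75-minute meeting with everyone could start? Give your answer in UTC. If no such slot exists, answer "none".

none

Ana in UTC: 06:00-09:30, 13:45-17:00 (add 3h to convert from UTC-3).
Quinn in UTC: 08:30-10:00, 13:30-15:00, 15:30-17:00 (add 5h to convert from UTC-5).
Priya in UTC: 06:15-10:00, 11:45-16:15 (add 5h to convert from UTC-5).
Kavya in UTC: 07:15-12:00, 14:15-16:30 (add 5h to convert from UTC-5).
Elena in UTC: 06:45-11:15, 11:45-17:00 (add 5h to convert from UTC-5).
Wendy in UTC: 08:00-11:30, 11:45-16:45 (add 3h to convert from UTC-3).
Ana ∩ Quinn: 08:30-09:30, 13:45-15:00, 15:30-17:00.
Ana ∩ Quinn ∩ Priya: 08:30-09:30, 13:45-15:00, 15:30-16:15.
Ana ∩ Quinn ∩ Priya ∩ Kavya: 08:30-09:30, 14:15-15:00, 15:30-16:15.
Ana ∩ Quinn ∩ Priya ∩ Kavya ∩ Elena: 08:30-09:30, 14:15-15:00, 15:30-16:15.
Ana ∩ Quinn ∩ Priya ∩ Kavya ∩ Elena ∩ Wendy: 08:30-09:30, 14:15-15:00, 15:30-16:15.
No common window is at least 75 minutes long.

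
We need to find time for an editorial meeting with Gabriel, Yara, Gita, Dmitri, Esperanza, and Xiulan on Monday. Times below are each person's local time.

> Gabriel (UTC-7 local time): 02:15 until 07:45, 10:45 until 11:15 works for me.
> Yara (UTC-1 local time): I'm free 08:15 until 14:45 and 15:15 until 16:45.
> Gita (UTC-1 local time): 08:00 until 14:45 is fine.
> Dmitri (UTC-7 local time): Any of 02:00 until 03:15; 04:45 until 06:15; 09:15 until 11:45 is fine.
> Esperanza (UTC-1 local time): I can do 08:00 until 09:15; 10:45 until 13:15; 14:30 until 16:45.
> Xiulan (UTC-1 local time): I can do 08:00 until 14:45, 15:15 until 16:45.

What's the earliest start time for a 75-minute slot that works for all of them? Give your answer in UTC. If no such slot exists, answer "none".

11:45

Gabriel in UTC: 09:15-14:45, 17:45-18:15 (add 7h to convert from UTC-7).
Yara in UTC: 09:15-15:45, 16:15-17:45 (add 1h to convert from UTC-1).
Gita in UTC: 09:00-15:45 (add 1h to convert from UTC-1).
Dmitri in UTC: 09:00-10:15, 11:45-13:15, 16:15-18:45 (add 7h to convert from UTC-7).
Esperanza in UTC: 09:00-10:15, 11:45-14:15, 15:30-17:45 (add 1h to convert from UTC-1).
Xiulan in UTC: 09:00-15:45, 16:15-17:45 (add 1h to convert from UTC-1).
Gabriel ∩ Yara: 09:15-14:45.
Gabriel ∩ Yara ∩ Gita: 09:15-14:45.
Gabriel ∩ Yara ∩ Gita ∩ Dmitri: 09:15-10:15, 11:45-13:15.
Gabriel ∩ Yara ∩ Gita ∩ Dmitri ∩ Esperanza: 09:15-10:15, 11:45-13:15.
Gabriel ∩ Yara ∩ Gita ∩ Dmitri ∩ Esperanza ∩ Xiulan: 09:15-10:15, 11:45-13:15.
So the common availability across everyone is 09:15-10:15, 11:45-13:15.
The first common window of at least 75 minutes is 11:45-13:15, so the earliest start is 11:45.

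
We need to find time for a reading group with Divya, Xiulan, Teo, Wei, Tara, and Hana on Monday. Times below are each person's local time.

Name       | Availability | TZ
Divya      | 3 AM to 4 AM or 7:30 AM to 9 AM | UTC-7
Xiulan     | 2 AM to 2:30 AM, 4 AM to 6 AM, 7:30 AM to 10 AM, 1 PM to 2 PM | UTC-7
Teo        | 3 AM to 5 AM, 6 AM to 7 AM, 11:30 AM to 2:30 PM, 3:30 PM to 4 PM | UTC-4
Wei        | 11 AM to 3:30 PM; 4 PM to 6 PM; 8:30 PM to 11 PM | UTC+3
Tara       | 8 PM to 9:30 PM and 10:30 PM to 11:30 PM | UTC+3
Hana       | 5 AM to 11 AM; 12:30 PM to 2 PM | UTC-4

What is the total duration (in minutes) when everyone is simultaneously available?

0

Divya in UTC: 10:00-11:00, 14:30-16:00 (add 7h to convert from UTC-7).
Xiulan in UTC: 09:00-09:30, 11:00-13:00, 14:30-17:00, 20:00-21:00 (add 7h to convert from UTC-7).
Teo in UTC: 07:00-09:00, 10:00-11:00, 15:30-18:30, 19:30-20:00 (add 4h to convert from UTC-4).
Wei in UTC: 08:00-12:30, 13:00-15:00, 17:30-20:00 (subtract 3h to convert from UTC+3).
Tara in UTC: 17:00-18:30, 19:30-20:30 (subtract 3h to convert from UTC+3).
Hana in UTC: 09:00-15:00, 16:30-18:00 (add 4h to convert from UTC-4).
Divya ∩ Xiulan: 14:30-16:00.
Divya ∩ Xiulan ∩ Teo: 15:30-16:00.
Divya ∩ Xiulan ∩ Teo ∩ Wei: ∅.
Divya ∩ Xiulan ∩ Teo ∩ Wei ∩ Tara: ∅.
Divya ∩ Xiulan ∩ Teo ∩ Wei ∩ Tara ∩ Hana: ∅.
There is no time when everyone is free.
There is no common window, so the total is 0 minutes.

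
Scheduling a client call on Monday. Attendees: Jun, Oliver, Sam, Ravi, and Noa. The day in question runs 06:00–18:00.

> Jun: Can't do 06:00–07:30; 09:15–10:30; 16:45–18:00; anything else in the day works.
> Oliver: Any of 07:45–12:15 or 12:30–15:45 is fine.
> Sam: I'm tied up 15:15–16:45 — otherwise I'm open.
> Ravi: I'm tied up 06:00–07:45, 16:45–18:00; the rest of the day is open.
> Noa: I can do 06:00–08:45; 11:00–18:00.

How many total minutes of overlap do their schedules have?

300

Jun free: 07:30-09:15, 10:30-16:45 (invert busy blocks within the working day).
Oliver free: 07:45-12:15, 12:30-15:45.
Sam free: 06:00-15:15, 16:45-18:00 (invert busy blocks within the working day).
Ravi free: 07:45-16:45 (invert busy blocks within the working day).
Noa free: 06:00-08:45, 11:00-18:00.
Jun ∩ Oliver: 07:45-09:15, 10:30-12:15, 12:30-15:45.
Jun ∩ Oliver ∩ Sam: 07:45-09:15, 10:30-12:15, 12:30-15:15.
Jun ∩ Oliver ∩ Sam ∩ Ravi: 07:45-09:15, 10:30-12:15, 12:30-15:15.
Jun ∩ Oliver ∩ Sam ∩ Ravi ∩ Noa: 07:45-08:45, 11:00-12:15, 12:30-15:15.
Summing the common windows: 60 + 75 + 165 = 300 minutes.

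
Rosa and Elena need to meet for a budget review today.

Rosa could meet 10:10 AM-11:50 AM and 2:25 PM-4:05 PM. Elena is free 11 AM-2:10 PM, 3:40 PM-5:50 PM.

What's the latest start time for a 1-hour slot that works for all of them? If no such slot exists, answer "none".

Rosa ∩ Elena: 11:00-11:50, 15:40-16:05.
No common window is at least 60 minutes long.

none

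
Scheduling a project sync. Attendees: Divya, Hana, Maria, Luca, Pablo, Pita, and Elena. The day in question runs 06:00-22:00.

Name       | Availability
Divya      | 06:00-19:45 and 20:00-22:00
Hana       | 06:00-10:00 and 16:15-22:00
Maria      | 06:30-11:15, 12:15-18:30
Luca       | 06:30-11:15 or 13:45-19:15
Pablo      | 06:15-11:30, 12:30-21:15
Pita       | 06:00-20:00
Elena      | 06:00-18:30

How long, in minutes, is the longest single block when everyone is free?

Divya ∩ Hana: 06:00-10:00, 16:15-19:45, 20:00-22:00.
Divya ∩ Hana ∩ Maria: 06:30-10:00, 16:15-18:30.
Divya ∩ Hana ∩ Maria ∩ Luca: 06:30-10:00, 16:15-18:30.
Divya ∩ Hana ∩ Maria ∩ Luca ∩ Pablo: 06:30-10:00, 16:15-18:30.
Divya ∩ Hana ∩ Maria ∩ Luca ∩ Pablo ∩ Pita: 06:30-10:00, 16:15-18:30.
Divya ∩ Hana ∩ Maria ∩ Luca ∩ Pablo ∩ Pita ∩ Elena: 06:30-10:00, 16:15-18:30.
Those are the intersection windows.
The longest is 06:30-10:00 at 210 minutes.

210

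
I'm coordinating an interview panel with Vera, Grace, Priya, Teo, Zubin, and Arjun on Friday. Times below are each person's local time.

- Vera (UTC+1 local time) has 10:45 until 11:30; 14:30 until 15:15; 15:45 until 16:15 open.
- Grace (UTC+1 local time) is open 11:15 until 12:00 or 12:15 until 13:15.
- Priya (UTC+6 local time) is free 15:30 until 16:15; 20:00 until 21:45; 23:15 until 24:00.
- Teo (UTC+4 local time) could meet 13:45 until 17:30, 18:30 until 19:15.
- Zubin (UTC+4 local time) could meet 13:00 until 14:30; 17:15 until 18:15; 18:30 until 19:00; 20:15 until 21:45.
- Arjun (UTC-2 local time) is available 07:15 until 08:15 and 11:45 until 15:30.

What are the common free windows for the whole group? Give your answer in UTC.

none

Vera in UTC: 09:45-10:30, 13:30-14:15, 14:45-15:15 (subtract 1h to convert from UTC+1).
Grace in UTC: 10:15-11:00, 11:15-12:15 (subtract 1h to convert from UTC+1).
Priya in UTC: 09:30-10:15, 14:00-15:45, 17:15-18:00 (subtract 6h to convert from UTC+6).
Teo in UTC: 09:45-13:30, 14:30-15:15 (subtract 4h to convert from UTC+4).
Zubin in UTC: 09:00-10:30, 13:15-14:15, 14:30-15:00, 16:15-17:45 (subtract 4h to convert from UTC+4).
Arjun in UTC: 09:15-10:15, 13:45-17:30 (add 2h to convert from UTC-2).
Vera ∩ Grace: 10:15-10:30.
Vera ∩ Grace ∩ Priya: ∅.
Vera ∩ Grace ∩ Priya ∩ Teo: ∅.
Vera ∩ Grace ∩ Priya ∩ Teo ∩ Zubin: ∅.
Vera ∩ Grace ∩ Priya ∩ Teo ∩ Zubin ∩ Arjun: ∅.
There is no time when everyone is free.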